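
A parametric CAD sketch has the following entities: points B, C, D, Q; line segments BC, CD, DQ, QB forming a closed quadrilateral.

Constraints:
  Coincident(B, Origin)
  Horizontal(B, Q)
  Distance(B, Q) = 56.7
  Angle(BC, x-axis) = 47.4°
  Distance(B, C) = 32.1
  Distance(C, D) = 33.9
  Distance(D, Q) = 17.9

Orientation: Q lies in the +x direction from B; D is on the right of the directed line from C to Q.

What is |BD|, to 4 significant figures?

39.91

B is at the origin; B and Q share the same y with |BQ| = 56.7 and Q in +x, so Q = (56.7, 0). BC runs at 47.4° with |BC| = 32.1, so C = (21.73, 23.63). D is determined by |CD| = 33.9 and |DQ| = 17.9 together: it lies at the intersection of circle(C, 33.9) and circle(Q, 17.9). With |CQ| = 42.21, the foot of the radical line on CQ is 30.92 from C and the perpendicular offset is √(33.9² − 30.92²) = 13.89. Taking the right-of-CQ solution: D = (39.57, -5.196).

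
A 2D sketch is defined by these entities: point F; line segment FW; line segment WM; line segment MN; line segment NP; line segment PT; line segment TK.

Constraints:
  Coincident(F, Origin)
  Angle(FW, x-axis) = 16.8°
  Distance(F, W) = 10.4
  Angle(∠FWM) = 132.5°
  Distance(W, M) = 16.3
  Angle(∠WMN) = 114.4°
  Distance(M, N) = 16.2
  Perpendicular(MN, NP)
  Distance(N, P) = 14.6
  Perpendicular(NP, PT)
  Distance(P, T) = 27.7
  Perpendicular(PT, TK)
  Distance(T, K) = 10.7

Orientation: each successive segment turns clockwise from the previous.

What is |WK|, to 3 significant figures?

11.9

F is at the origin; FW runs at 16.8° with length 10.4, so W = (9.96, 3.01). ∠FWM = 132.5° gives WM at -30.7° from the x-axis; with |WM| = 16.3, M = (24.0, -5.32). ∠WMN = 114.4° gives MN at -96.3° from the x-axis; with |MN| = 16.2, N = (22.2, -21.4). MN ⟂ NP, so NP runs at 174°; with |NP| = 14.6, P = (7.68, -19.8). NP ⟂ PT, so PT runs at 83.7°; with |PT| = 27.7, T = (10.7, 7.72). The perpendicularity gives TK at right angles to PT, so TK runs at -6.30°; with |TK| = 10.7, K = (21.4, 6.54). Then |WK| = |K − W| = 11.9.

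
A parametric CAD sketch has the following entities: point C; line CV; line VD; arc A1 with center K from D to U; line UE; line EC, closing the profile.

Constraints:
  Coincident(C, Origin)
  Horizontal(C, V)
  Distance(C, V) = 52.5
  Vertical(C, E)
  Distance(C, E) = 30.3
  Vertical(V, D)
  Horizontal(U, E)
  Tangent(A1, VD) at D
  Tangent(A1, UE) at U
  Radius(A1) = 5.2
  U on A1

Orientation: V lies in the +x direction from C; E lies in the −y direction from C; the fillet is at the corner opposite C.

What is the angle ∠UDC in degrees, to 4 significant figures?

70.55°

The virtual corner opposite C is at (52.50, -30.30). Since A1 is tangent to VD there, KD ⟂ VD and A1 meets UE tangentially, so KU is at right angles to UE, with radius 5.2, so the center K sits 5.2 in from both sides at K = (47.30, -25.10). That places the tangent points at D = (52.50, -25.10) on VD and U = (47.30, -30.30) on UE. Then cos ∠UDC = DU·DC / (|DU||DC|), giving 70.55°.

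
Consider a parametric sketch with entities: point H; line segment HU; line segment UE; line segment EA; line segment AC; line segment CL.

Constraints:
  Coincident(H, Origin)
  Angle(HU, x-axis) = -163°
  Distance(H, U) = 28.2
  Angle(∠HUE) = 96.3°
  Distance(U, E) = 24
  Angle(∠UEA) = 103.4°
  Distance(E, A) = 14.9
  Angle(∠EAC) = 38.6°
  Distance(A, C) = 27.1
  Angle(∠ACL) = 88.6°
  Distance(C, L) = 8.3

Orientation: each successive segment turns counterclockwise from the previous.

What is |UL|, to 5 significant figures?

14.255

H is at the origin; HU runs at -163.0° with length 28.2, so U = (-26.968, -8.2449). ∠HUE = 96.3° gives UE at -79.300° from the x-axis; with |UE| = 24.0, E = (-22.512, -31.828). ∠UEA = 103.4° gives EA at -2.7000° from the x-axis; with |EA| = 14.9, A = (-7.6283, -32.529). ∠EAC = 38.6° gives AC at 138.70° from the x-axis; with |AC| = 27.1, C = (-27.988, -14.643). ∠ACL = 88.6° gives CL at -129.90° from the x-axis; with |CL| = 8.3, L = (-33.312, -21.011). Then |UL| = |L − U| = 14.255.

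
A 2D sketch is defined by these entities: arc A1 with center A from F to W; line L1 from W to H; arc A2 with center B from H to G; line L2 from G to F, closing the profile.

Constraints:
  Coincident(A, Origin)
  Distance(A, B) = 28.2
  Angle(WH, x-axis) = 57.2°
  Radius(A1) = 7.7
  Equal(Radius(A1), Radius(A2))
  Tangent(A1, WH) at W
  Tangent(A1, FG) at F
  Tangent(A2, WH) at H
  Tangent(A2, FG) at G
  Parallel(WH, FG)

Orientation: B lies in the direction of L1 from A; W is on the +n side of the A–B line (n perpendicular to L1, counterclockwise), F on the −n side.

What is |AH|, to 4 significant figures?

29.23

The slot axis is L1's direction at 57.2°, so u = (cos 57.2°, sin 57.2°) = (0.5417, 0.8406) and n = (−sin 57.2°, cos 57.2°) = (-0.8406, 0.5417). A is at the origin and B lies 28.2 along u from A, so B = 28.2·u = (15.28, 23.70). Tangency of A1 to both parallel lines with radius 7.7 puts W and F at A ± 7.7·n: W = (-6.472, 4.171), F = (6.472, -4.171). Equal radii place H and G the same way about B: H = B + 7.7·n = (8.804, 27.88), G = B − 7.7·n = (21.75, 19.53). Then |AH| = |H − A| = 29.23.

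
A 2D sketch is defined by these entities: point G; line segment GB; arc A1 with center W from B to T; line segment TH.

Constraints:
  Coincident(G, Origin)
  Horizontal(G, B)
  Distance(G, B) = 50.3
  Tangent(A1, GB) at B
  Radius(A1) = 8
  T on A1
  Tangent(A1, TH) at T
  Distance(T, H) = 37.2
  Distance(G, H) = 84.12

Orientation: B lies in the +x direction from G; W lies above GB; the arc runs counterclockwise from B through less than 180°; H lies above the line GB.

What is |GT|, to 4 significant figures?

57.34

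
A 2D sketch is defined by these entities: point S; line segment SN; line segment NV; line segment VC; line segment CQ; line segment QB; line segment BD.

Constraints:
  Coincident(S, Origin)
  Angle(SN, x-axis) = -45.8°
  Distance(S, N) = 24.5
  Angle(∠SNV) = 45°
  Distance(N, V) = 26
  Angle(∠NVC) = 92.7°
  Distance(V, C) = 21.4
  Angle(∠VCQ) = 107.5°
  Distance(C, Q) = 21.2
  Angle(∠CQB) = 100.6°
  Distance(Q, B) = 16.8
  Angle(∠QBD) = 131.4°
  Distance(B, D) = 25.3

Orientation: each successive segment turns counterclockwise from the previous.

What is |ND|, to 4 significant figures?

11.64

S is at the origin; SN runs at -45.8° with length 24.5, so N = (17.08, -17.56). ∠SNV = 45.0° gives NV at 89.20° from the x-axis; with |NV| = 26.0, V = (17.44, 8.433). ∠NVC = 92.7° gives VC at 176.5° from the x-axis; with |VC| = 21.4, C = (-3.917, 9.740). ∠VCQ = 107.5° gives CQ at -111.0° from the x-axis; with |CQ| = 21.2, Q = (-11.51, -10.05). ∠CQB = 100.6° gives QB at -31.60° from the x-axis; with |QB| = 16.8, B = (2.795, -18.86). ∠QBD = 131.4° gives BD at 17.00° from the x-axis; with |BD| = 25.3, D = (26.99, -11.46). Then |ND| = |D − N| = 11.64.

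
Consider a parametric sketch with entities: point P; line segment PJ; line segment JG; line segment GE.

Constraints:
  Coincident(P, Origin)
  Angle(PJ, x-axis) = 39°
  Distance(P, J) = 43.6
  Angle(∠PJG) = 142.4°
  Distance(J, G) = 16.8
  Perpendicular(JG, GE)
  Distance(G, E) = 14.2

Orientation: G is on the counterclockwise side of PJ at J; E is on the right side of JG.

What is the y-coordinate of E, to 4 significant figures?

40.49

∠PJG = 142.4°, so JG runs at 39.0° + (180° − 142.4°) = 76.60° from the x-axis; with |JG| = 16.8, G = J + 16.8·(cos 76.60°, sin 76.60°) = (37.78, 43.78). JG ⟂ GE; with |GE| = 14.2 on the right of JG, E = G + 14.2·(0.9728, -0.2317) = (51.59, 40.49). So E.y = 40.49.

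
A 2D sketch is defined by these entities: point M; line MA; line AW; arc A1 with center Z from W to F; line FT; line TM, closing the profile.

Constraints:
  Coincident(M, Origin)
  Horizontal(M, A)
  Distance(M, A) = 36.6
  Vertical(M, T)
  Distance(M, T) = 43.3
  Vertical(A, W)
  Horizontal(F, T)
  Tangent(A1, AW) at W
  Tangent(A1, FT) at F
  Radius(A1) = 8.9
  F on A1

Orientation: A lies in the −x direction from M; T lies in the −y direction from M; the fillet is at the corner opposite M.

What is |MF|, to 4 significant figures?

51.40

M is at the origin; M and A share the same y with |MA| = 36.6 and A on the −x side, so A = (-36.60, 0.000). MT is vertical with |MT| = 43.3 and T on the −y side, so T = (0.000, -43.30). The virtual corner opposite M is at (-36.60, -43.30). The tangent condition forces ZW to be normal to AW and the tangent condition forces ZF to be normal to FT, with radius 8.9, so the center Z sits 8.9 in from both sides at Z = (-27.70, -34.40). That places the tangent points at W = (-36.60, -34.40) on AW and F = (-27.70, -43.30) on FT. Then |MF| = |F − M| = 51.40.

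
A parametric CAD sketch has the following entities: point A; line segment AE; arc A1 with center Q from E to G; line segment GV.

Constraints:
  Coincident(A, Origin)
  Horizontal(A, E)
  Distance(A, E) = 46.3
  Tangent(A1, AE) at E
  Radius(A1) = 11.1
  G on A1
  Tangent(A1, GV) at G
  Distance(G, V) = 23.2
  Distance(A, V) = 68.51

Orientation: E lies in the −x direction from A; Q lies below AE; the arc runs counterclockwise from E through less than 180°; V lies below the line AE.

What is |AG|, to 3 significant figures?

58.1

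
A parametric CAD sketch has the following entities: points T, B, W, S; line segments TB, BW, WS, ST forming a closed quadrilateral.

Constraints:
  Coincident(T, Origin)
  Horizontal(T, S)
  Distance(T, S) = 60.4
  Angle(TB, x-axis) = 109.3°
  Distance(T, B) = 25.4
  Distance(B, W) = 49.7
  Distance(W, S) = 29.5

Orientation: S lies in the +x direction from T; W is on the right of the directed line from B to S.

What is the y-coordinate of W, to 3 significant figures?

-5.72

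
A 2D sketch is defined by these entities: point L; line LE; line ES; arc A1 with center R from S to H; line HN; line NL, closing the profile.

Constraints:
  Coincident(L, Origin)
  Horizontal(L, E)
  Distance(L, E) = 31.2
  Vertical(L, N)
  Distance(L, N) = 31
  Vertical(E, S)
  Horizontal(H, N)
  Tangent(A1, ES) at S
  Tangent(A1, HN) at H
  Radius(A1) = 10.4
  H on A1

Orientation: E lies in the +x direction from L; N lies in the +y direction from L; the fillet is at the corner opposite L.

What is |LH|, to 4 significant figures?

37.33

The virtual corner opposite L is at (31.20, 31.00). Since A1 is tangent to ES there, RS ⟂ ES and A1 meets HN tangentially, so RH is at right angles to HN, with radius 10.4, so the center R sits 10.4 in from both sides at R = (20.80, 20.60). That places the tangent points at S = (31.20, 20.60) on ES and H = (20.80, 31.00) on HN. Then |LH| = |H − L| = 37.33.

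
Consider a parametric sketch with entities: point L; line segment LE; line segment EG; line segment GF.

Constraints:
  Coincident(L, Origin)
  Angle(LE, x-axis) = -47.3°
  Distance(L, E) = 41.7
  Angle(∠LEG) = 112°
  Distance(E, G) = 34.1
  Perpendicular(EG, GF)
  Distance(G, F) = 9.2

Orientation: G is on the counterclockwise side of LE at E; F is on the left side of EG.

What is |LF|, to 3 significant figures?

57.8

L is at the origin; LE runs at -47.3° with length 41.7, so E = 41.7·(cos -47.3°, sin -47.3°) = (28.3, -30.6). ∠LEG = 112.0°, so EG runs at -47.3° + (180° − 112.0°) = 20.7° from the x-axis; with |EG| = 34.1, G = E + 34.1·(cos 20.7°, sin 20.7°) = (60.2, -18.6). EG ⟂ GF; with |GF| = 9.2 on the left of EG, F = G + 9.2·(-0.353, 0.935) = (56.9, -9.99). Then |LF| = |F − L| = 57.8.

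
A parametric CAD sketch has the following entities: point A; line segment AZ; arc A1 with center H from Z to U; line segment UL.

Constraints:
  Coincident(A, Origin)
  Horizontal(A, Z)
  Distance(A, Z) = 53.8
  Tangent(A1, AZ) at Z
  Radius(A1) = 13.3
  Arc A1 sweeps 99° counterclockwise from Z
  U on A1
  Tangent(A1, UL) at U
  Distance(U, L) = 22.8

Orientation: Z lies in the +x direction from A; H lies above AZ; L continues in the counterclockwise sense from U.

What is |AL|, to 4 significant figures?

73.84

A is at the origin; A and Z share the same y with |AZ| = 53.8 and Z on the +x side, so Z = (53.80, 0.000). A1 meets AZ tangentially, so HZ is at right angles to AZ, so H = Z + (0, 13.3) = (53.80, 13.30). On A1, Z sits at bearing -90° from H; a 99° counterclockwise sweep puts U at bearing 9°, so U = H + 13.3·(cos 9°, sin 9°) = (66.94, 15.38). The tangent condition forces HU to be normal to UL, so UL runs along (−sin 9°, cos 9°); with |UL| = 22.8, L = (63.37, 37.90). Then |AL| = |L − A| = 73.84.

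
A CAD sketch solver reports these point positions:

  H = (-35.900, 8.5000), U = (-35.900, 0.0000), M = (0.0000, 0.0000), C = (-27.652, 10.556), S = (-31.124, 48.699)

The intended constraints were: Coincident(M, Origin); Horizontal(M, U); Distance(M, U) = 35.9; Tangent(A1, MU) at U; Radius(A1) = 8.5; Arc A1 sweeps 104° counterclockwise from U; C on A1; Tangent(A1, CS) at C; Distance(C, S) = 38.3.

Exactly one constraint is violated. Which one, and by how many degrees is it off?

Tangent(A1, CS) at C — off by 8.80°.

M = (0.00, 0.00) ✓; M.y = 0.00, U.y = 0.00 ✓; |MU| = 35.90 ✓; ∠(HU, UM) = 90.00° ✓; |HU| = 8.500 ✓; bearing(H→C) − bearing(H→U) = 104.0° ✓; |HC| = 8.500 ✓; ∠(HC, CS) = 98.80° ✗; |CS| = 38.30 ✓.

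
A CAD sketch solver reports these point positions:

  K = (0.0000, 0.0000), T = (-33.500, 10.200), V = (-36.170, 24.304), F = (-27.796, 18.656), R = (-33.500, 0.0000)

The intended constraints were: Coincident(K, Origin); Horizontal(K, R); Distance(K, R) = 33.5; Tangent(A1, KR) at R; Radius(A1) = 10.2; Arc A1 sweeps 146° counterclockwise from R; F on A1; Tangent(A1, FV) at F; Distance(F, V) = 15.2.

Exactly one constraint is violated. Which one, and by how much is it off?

Distance(F, V) = 15.2 — off by 5.10.

K = (0.00, 0.00) ✓; K.y = 0.00, R.y = 0.00 ✓; |KR| = 33.50 ✓; ∠(TR, RK) = 90.00° ✓; |TR| = 10.20 ✓; bearing(T→F) − bearing(T→R) = 146.0° ✓; |TF| = 10.20 ✓; ∠(TF, FV) = 90.00° ✓; |FV| = 10.10 ✗.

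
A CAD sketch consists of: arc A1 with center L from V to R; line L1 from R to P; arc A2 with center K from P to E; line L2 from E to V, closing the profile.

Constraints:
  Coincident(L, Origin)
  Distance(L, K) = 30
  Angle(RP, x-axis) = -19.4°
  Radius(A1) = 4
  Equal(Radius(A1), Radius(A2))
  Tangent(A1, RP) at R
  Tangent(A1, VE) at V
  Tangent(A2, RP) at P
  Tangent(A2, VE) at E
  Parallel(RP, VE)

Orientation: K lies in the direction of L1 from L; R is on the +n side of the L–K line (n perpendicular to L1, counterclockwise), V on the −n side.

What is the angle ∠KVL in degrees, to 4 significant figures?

82.41°

The slot axis is L1's direction at -19.4°, so u = (cos -19.4°, sin -19.4°) = (0.9432, -0.3322) and n = (−sin -19.4°, cos -19.4°) = (0.3322, 0.9432). L is at the origin and K lies 30.0 along u from L, so K = 30.0·u = (28.30, -9.965). Tangency of A1 to both parallel lines with radius 4.0 puts R and V at L ± 4.0·n: R = (1.329, 3.773), V = (-1.329, -3.773). Then cos ∠KVL = VK·VL / (|VK||VL|), giving 82.41°.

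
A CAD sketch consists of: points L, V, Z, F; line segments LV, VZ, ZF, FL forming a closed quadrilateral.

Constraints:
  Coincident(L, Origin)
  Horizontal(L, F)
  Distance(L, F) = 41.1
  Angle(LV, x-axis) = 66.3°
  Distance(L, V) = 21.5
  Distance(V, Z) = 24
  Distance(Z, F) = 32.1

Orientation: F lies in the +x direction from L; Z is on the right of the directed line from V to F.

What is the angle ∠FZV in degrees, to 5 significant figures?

83.841°

Checks: |VZ| = 24.00 ✓; |ZF| = 32.10 ✓.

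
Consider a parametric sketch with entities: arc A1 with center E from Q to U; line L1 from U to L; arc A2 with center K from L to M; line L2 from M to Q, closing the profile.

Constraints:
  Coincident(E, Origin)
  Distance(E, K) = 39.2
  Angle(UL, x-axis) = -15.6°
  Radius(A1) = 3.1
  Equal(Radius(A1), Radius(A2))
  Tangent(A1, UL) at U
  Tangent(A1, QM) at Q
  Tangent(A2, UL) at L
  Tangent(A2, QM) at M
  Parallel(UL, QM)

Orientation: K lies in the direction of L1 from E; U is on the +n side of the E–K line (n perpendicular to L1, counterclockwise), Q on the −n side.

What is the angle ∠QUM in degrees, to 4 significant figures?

81.01°

Tangency of A1 to both parallel lines with radius 3.1 puts U and Q at E ± 3.1·n: U = (0.8337, 2.986), Q = (-0.8337, -2.986). Equal radii place L and M the same way about K: L = K + 3.1·n = (38.59, -7.556), M = K − 3.1·n = (36.92, -13.53). Then cos ∠QUM = UQ·UM / (|UQ||UM|), giving 81.01°.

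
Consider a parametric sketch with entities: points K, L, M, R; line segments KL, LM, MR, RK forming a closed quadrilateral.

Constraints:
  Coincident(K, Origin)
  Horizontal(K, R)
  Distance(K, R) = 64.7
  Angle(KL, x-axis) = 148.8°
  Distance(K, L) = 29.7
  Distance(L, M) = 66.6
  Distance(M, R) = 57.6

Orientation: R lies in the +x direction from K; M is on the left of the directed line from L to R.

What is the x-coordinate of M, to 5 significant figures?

32.717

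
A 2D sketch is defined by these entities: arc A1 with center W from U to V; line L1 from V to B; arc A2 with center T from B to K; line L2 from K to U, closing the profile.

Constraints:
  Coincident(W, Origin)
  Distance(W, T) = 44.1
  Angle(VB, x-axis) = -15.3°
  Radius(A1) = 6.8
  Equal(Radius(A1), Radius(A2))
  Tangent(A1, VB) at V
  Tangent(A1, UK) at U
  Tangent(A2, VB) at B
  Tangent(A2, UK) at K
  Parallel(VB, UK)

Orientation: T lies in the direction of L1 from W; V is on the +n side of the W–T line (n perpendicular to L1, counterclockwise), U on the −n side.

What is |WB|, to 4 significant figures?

44.62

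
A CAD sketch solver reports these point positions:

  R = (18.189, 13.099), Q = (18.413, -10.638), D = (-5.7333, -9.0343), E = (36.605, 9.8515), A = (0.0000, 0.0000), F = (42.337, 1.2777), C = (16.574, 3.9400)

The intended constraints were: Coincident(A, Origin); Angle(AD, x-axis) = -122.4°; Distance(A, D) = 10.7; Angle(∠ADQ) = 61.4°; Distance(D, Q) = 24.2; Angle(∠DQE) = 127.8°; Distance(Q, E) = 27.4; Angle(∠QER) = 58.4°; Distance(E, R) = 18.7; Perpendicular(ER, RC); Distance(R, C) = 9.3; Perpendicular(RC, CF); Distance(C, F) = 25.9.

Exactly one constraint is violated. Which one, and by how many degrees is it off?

Perpendicular(RC, CF) — off by 4.10°.

A = (0.00, 0.00) ✓; AD at -122.4° ✓; |AD| = 10.70 ✓; ∠ADQ = 61.40° ✓; |DQ| = 24.20 ✓; ∠DQE = 127.8° ✓; |QE| = 27.40 ✓; ∠QER = 58.40° ✓; |ER| = 18.70 ✓; ∠(ER, RC) = 90.00° ✓; |RC| = 9.300 ✓; ∠(RC, CF) = 94.10° ✗; |CF| = 25.90 ✓.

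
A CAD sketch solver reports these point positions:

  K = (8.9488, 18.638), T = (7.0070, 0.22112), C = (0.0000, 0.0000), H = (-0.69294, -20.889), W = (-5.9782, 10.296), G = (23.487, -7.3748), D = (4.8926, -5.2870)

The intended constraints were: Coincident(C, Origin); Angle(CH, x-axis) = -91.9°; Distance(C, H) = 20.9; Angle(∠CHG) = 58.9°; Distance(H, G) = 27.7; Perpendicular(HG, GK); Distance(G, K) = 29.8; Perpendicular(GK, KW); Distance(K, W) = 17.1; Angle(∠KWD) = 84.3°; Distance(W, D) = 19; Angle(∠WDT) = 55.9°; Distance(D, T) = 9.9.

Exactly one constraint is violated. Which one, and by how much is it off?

Distance(D, T) = 9.9 — off by 4.00.

C = (0.00, 0.00) ✓; CH at -91.90° ✓; |CH| = 20.90 ✓; ∠CHG = 58.90° ✓; |HG| = 27.70 ✓; ∠(HG, GK) = 90.00° ✓; |GK| = 29.80 ✓; ∠(GK, KW) = 90.00° ✓; |KW| = 17.10 ✓; ∠KWD = 84.30° ✓; |WD| = 19.00 ✓; ∠WDT = 55.90° ✓; |DT| = 5.900 ✗.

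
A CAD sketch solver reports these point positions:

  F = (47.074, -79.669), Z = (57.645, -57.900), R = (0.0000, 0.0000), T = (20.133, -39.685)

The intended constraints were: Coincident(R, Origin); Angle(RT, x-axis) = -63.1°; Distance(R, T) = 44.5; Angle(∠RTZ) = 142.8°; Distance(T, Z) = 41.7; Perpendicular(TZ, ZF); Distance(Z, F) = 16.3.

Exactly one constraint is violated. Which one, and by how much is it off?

Distance(Z, F) = 16.3 — off by 7.90.

R = (0.00, 0.00) ✓; RT at -63.10° ✓; |RT| = 44.50 ✓; ∠RTZ = 142.8° ✓; |TZ| = 41.70 ✓; ∠(TZ, ZF) = 90.00° ✓; |ZF| = 24.20 ✗.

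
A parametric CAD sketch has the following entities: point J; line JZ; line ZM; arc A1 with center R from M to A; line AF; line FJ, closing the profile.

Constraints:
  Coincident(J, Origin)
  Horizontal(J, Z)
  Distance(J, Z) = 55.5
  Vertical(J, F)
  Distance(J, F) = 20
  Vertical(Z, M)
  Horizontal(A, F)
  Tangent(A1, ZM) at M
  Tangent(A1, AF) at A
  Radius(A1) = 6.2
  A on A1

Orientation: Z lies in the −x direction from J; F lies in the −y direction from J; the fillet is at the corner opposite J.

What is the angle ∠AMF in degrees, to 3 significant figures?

38.6°

The virtual corner opposite J is at (-55.5, -20.0). A1 meets ZM tangentially, so RM is at right angles to ZM and tangency of A1 to AF means the radius RA is perpendicular to AF, with radius 6.2, so the center R sits 6.2 in from both sides at R = (-49.3, -13.8). That places the tangent points at M = (-55.5, -13.8) on ZM and A = (-49.3, -20.0) on AF. Then cos ∠AMF = MA·MF / (|MA||MF|), giving 38.6°.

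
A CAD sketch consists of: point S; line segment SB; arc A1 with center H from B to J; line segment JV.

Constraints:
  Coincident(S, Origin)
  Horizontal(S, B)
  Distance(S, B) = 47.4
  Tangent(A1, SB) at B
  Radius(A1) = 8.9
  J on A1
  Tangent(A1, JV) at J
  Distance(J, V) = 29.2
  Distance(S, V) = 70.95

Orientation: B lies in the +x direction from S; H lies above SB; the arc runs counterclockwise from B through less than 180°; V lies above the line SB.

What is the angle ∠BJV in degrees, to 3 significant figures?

140°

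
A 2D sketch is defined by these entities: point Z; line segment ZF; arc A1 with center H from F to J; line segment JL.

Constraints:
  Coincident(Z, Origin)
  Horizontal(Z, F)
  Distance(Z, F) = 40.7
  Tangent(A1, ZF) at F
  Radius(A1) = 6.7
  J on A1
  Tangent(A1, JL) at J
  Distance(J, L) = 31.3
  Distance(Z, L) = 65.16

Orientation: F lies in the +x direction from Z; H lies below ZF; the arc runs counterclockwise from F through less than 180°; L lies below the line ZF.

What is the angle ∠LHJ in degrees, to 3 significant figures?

77.9°

Z is at the origin; Z and F share the same y with |ZF| = 40.7 and F on the +x side, so F = (40.7, 0.00). The tangent condition forces HF to be normal to ZF, so H = F + (0, -6.7) = (40.7, -6.70). Since HJ ⟂ JL (tangency), |HL| = √(6.7² + 31.3²) = 32.0 regardless of where J sits on A1. So L lies on both circle(Z, 65.16) and circle(H, 32.0); the below-ZF intersection is L = (54.6, -35.5). J is the foot of the tangent from L: J = (35.4, -10.8).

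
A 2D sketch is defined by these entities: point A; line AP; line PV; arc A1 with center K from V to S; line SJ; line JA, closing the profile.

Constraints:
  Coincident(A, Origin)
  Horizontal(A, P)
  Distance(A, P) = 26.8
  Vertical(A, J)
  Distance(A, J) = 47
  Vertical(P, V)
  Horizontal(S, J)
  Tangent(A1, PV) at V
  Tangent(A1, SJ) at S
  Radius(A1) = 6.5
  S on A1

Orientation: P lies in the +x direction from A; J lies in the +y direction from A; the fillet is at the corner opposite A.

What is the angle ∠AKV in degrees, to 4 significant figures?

116.6°

A is at the origin; A and P share the same y with |AP| = 26.8 and P on the +x side, so P = (26.80, 0.000). AJ is vertical with |AJ| = 47.0 and J on the +y side, so J = (0.000, 47.00). The virtual corner opposite A is at (26.80, 47.00). The tangent condition forces KV to be normal to PV and tangency of A1 to SJ means the radius KS is perpendicular to SJ, with radius 6.5, so the center K sits 6.5 in from both sides at K = (20.30, 40.50). That places the tangent points at V = (26.80, 40.50) on PV and S = (20.30, 47.00) on SJ. Then cos ∠AKV = KA·KV / (|KA||KV|), giving 116.6°.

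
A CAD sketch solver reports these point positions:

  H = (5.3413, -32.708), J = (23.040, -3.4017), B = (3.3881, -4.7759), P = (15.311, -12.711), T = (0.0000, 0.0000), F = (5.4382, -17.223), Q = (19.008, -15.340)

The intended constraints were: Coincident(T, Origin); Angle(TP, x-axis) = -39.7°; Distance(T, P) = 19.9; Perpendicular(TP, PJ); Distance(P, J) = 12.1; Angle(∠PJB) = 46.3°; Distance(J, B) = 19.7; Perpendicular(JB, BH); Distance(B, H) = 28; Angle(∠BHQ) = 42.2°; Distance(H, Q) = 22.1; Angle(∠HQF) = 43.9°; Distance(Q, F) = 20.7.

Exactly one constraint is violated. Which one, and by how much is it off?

Distance(Q, F) = 20.7 — off by 7.00.

T = (0.00, 0.00) ✓; TP at -39.70° ✓; |TP| = 19.90 ✓; ∠(TP, PJ) = 90.00° ✓; |PJ| = 12.10 ✓; ∠PJB = 46.30° ✓; |JB| = 19.70 ✓; ∠(JB, BH) = 90.00° ✓; |BH| = 28.00 ✓; ∠BHQ = 42.20° ✓; |HQ| = 22.10 ✓; ∠HQF = 43.90° ✓; |QF| = 13.70 ✗.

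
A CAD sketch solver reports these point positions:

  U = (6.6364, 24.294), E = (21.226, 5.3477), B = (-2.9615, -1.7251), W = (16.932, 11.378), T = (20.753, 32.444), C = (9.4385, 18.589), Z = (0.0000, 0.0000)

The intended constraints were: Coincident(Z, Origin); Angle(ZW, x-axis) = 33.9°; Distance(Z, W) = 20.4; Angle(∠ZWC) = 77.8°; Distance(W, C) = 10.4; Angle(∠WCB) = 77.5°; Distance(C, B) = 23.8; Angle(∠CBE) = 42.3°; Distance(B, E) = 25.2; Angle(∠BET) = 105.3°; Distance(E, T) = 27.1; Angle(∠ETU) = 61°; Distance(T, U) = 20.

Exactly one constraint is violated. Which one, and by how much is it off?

Distance(T, U) = 20 — off by 3.70.

Z = (0.00, 0.00) ✓; ZW at 33.90° ✓; |ZW| = 20.40 ✓; ∠ZWC = 77.80° ✓; |WC| = 10.40 ✓; ∠WCB = 77.50° ✓; |CB| = 23.80 ✓; ∠CBE = 42.30° ✓; |BE| = 25.20 ✓; ∠BET = 105.3° ✓; |ET| = 27.10 ✓; ∠ETU = 61.00° ✓; |TU| = 16.30 ✗.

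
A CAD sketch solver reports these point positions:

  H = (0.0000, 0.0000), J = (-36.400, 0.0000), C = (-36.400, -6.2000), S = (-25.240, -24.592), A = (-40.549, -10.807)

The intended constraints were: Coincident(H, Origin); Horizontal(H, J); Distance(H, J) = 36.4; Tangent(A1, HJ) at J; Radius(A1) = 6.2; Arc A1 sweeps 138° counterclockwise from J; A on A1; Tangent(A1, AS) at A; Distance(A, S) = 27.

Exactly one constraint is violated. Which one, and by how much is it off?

Distance(A, S) = 27 — off by 6.40.

H = (0.00, 0.00) ✓; H.y = 0.00, J.y = 0.00 ✓; |HJ| = 36.40 ✓; ∠(CJ, JH) = 90.00° ✓; |CJ| = 6.200 ✓; bearing(C→A) − bearing(C→J) = 138.0° ✓; |CA| = 6.200 ✓; ∠(CA, AS) = 90.00° ✓; |AS| = 20.60 ✗.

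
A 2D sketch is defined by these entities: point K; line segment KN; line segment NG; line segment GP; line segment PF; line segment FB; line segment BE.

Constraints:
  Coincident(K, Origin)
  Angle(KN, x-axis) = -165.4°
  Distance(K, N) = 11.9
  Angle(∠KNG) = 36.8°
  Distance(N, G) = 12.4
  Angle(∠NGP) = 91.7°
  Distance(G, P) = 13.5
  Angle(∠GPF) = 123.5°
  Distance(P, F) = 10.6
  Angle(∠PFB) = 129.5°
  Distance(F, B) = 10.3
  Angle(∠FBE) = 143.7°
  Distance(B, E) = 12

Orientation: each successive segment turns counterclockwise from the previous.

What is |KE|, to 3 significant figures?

22.8

∠PFB = 129.5° gives FB at 173° from the x-axis; with |FB| = 10.3, B = (-10.5, 14.8). ∠FBE = 143.7° gives BE at -151° from the x-axis; with |BE| = 12.0, E = (-21.0, 8.93). Then |KE| = |E − K| = 22.8.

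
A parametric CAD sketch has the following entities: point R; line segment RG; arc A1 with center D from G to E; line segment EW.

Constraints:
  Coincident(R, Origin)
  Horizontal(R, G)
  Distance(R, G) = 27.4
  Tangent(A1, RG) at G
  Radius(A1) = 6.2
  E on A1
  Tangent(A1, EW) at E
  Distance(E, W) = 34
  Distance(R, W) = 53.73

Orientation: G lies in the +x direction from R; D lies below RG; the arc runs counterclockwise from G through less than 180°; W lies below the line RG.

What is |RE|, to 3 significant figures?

23.5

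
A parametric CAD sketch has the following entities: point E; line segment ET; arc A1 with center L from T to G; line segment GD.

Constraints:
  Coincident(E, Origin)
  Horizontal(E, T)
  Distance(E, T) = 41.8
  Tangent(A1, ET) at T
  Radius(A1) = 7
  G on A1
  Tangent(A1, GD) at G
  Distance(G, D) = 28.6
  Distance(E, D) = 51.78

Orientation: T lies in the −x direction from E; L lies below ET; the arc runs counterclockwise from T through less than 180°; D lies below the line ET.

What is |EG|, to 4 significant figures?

49.22

Checks: |ET| = 41.80 ✓; |LG| = 7.000 ✓; ∠(LG, GD) = 90.00° ✓; |GD| = 28.60 ✓; |ED| = 51.78 ✓.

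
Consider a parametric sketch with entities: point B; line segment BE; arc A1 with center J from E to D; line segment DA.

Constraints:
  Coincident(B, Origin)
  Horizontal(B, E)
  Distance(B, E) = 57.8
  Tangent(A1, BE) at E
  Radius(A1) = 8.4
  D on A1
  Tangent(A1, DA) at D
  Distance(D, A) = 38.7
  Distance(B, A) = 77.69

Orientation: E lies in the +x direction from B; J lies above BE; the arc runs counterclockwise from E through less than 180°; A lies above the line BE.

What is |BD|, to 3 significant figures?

66.8

B is at the origin; BE is horizontal with |BE| = 57.8 and E on the +x side, so E = (57.8, 0.00). The tangent condition forces JE to be normal to BE, so J = E + (0, 8.4) = (57.8, 8.40). Since JD ⟂ DA (tangency), |JA| = √(8.4² + 38.7²) = 39.6 regardless of where D sits on A1. So A lies on both circle(B, 77.69) and circle(J, 39.6); the above-BE intersection is A = (61.2, 47.9). D is the foot of the tangent from A: D = (66.1, 9.47).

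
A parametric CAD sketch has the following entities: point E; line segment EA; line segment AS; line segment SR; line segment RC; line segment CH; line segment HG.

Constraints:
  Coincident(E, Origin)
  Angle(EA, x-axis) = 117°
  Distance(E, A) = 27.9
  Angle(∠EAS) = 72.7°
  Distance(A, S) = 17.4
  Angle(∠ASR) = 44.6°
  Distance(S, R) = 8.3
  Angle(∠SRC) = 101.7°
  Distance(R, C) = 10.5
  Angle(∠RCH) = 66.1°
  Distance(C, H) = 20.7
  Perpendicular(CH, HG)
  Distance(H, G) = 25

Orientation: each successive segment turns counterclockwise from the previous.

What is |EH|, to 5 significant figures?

39.570

∠SRC = 101.7° gives RC at 78.000° from the x-axis; with |RC| = 10.5, C = (-14.636, 22.934). ∠RCH = 66.1° gives CH at -168.10° from the x-axis; with |CH| = 20.7, H = (-34.892, 18.665). Then |EH| = |H − E| = 39.570.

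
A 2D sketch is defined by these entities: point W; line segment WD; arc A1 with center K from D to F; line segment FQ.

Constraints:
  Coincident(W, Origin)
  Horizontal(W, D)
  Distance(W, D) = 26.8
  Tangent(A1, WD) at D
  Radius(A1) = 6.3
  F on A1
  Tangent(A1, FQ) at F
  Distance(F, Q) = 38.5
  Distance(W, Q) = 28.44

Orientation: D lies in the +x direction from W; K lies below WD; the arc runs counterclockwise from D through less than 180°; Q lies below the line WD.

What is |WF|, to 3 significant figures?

22.6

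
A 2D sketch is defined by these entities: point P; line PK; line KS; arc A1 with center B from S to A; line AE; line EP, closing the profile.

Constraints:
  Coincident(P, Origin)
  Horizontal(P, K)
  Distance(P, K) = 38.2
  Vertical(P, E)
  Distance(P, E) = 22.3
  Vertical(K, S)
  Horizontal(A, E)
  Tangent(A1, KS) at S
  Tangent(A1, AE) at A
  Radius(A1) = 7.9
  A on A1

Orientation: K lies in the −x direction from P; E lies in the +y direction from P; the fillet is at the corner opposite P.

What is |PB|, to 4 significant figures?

33.55

P is at the origin; P and K share the same y with |PK| = 38.2 and K on the −x side, so K = (-38.20, 0.000). PE is vertical with |PE| = 22.3 and E on the +y side, so E = (0.000, 22.30). The virtual corner opposite P is at (-38.20, 22.30). A1 meets KS tangentially, so BS is at right angles to KS and A1 meets AE tangentially, so BA is at right angles to AE, with radius 7.9, so the center B sits 7.9 in from both sides at B = (-30.30, 14.40). Then |PB| = |B − P| = 33.55.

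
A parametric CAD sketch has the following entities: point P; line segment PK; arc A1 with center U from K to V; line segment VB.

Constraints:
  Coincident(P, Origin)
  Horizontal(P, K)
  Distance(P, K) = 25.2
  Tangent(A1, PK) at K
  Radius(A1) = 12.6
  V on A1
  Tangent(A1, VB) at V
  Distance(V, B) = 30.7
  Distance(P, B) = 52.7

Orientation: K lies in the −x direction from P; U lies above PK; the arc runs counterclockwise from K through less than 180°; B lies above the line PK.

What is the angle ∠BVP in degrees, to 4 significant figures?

166.2°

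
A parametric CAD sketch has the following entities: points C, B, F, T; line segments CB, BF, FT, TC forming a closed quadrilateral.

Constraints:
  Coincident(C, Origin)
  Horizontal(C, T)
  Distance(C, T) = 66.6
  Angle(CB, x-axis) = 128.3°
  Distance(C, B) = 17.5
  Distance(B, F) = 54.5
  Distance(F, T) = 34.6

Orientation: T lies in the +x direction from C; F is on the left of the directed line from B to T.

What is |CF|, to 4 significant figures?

49.23

Checks: |BF| = 54.50 ✓; |FT| = 34.60 ✓.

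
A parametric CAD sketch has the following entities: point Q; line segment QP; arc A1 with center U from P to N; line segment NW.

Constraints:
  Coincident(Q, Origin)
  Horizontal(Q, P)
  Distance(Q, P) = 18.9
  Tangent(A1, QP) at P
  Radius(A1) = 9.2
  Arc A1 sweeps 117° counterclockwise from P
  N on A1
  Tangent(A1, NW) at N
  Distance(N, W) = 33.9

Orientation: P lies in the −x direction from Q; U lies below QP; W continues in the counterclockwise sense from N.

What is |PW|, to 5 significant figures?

44.171

Q is at the origin; QP is horizontal with |QP| = 18.9 and P on the −x side, so P = (-18.900, 0.0000). A1 meets QP tangentially, so UP is at right angles to QP, so U = P + (0, -9.2) = (-18.900, -9.2000). On A1, P sits at bearing 90° from U; a 117° counterclockwise sweep puts N at bearing 207°, so N = U + 9.2·(cos 207°, sin 207°) = (-27.097, -13.377). The tangent condition forces UN to be normal to NW, so NW runs along (−sin 207°, cos 207°); with |NW| = 33.9, W = (-11.707, -43.582). Then |PW| = |W − P| = 44.171.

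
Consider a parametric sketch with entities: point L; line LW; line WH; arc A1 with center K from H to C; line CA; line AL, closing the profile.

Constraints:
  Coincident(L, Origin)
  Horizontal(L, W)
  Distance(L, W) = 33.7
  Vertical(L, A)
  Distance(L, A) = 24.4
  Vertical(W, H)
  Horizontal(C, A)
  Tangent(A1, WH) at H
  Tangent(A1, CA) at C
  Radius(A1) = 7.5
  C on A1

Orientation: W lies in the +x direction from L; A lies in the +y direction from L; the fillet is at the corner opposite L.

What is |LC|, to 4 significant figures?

35.80

L is at the origin; L and W share the same y with |LW| = 33.7 and W on the +x side, so W = (33.70, 0.000). LA is vertical with |LA| = 24.4 and A on the +y side, so A = (0.000, 24.40). The virtual corner opposite L is at (33.70, 24.40). Tangency of A1 to WH means the radius KH is perpendicular to WH and tangency of A1 to CA means the radius KC is perpendicular to CA, with radius 7.5, so the center K sits 7.5 in from both sides at K = (26.20, 16.90). That places the tangent points at H = (33.70, 16.90) on WH and C = (26.20, 24.40) on CA. Then |LC| = |C − L| = 35.80.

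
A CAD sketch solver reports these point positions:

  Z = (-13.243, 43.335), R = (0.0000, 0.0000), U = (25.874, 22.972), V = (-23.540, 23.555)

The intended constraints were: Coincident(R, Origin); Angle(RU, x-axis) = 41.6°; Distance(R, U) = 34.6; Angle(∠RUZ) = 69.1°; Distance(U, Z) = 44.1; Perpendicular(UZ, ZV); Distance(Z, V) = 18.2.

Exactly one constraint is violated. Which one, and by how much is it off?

Distance(Z, V) = 18.2 — off by 4.10.

R = (0.00, 0.00) ✓; RU at 41.60° ✓; |RU| = 34.60 ✓; ∠RUZ = 69.10° ✓; |UZ| = 44.10 ✓; ∠(UZ, ZV) = 90.00° ✓; |ZV| = 22.30 ✗.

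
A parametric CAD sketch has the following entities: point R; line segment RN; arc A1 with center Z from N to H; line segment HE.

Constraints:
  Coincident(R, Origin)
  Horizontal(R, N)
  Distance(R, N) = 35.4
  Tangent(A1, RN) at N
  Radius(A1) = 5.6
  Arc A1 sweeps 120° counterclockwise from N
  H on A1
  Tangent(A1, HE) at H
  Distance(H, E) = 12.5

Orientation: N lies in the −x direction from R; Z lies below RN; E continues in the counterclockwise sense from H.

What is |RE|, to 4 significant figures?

39.06

On A1, N sits at bearing 90° from Z; a 120° counterclockwise sweep puts H at bearing 210°, so H = Z + 5.6·(cos 210°, sin 210°) = (-40.25, -8.400). A1 meets HE tangentially, so ZH is at right angles to HE, so HE runs along (−sin 210°, cos 210°); with |HE| = 12.5, E = (-34.00, -19.23). Then |RE| = |E − R| = 39.06.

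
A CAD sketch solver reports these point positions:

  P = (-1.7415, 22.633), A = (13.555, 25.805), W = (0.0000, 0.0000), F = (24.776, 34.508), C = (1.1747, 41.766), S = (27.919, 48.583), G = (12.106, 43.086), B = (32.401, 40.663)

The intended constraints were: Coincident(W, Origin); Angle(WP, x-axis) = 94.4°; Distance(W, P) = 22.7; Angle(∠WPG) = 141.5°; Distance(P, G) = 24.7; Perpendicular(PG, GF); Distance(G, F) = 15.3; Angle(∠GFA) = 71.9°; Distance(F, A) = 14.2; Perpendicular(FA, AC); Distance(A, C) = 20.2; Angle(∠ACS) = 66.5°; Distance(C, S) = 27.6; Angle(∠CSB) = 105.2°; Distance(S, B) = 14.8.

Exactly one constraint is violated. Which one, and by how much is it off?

Distance(S, B) = 14.8 — off by 5.70.

W = (0.00, 0.00) ✓; WP at 94.40° ✓; |WP| = 22.70 ✓; ∠WPG = 141.5° ✓; |PG| = 24.70 ✓; ∠(PG, GF) = 90.00° ✓; |GF| = 15.30 ✓; ∠GFA = 71.90° ✓; |FA| = 14.20 ✓; ∠(FA, AC) = 90.00° ✓; |AC| = 20.20 ✓; ∠ACS = 66.50° ✓; |CS| = 27.60 ✓; ∠CSB = 105.2° ✓; |SB| = 9.100 ✗.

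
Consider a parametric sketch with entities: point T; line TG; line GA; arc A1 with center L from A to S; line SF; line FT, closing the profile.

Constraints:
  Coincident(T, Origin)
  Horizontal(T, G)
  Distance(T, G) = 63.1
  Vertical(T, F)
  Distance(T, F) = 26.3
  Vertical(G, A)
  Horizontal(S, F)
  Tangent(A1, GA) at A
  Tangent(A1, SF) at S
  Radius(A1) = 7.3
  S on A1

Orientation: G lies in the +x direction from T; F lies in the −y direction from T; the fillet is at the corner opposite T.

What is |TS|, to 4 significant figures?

61.69

The virtual corner opposite T is at (63.10, -26.30). The tangent condition forces LA to be normal to GA and tangency of A1 to SF means the radius LS is perpendicular to SF, with radius 7.3, so the center L sits 7.3 in from both sides at L = (55.80, -19.00). That places the tangent points at A = (63.10, -19.00) on GA and S = (55.80, -26.30) on SF. Then |TS| = |S − T| = 61.69.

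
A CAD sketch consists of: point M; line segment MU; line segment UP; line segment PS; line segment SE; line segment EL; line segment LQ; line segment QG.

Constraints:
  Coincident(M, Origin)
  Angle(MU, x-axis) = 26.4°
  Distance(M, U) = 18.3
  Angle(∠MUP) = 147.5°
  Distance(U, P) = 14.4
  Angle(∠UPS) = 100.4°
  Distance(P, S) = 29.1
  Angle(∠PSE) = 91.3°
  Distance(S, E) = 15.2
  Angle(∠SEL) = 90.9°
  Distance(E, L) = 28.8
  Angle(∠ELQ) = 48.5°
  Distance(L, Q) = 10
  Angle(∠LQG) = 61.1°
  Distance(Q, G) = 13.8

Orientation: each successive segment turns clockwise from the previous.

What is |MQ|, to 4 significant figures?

22.72

M is at the origin; MU runs at 26.4° with length 18.3, so U = (16.39, 8.137). ∠MUP = 147.5° gives UP at -6.100° from the x-axis; with |UP| = 14.4, P = (30.71, 6.607). ∠UPS = 100.4° gives PS at -85.70° from the x-axis; with |PS| = 29.1, S = (32.89, -22.41). ∠PSE = 91.3° gives SE at -174.4° from the x-axis; with |SE| = 15.2, E = (17.76, -23.89). ∠SEL = 90.9° gives EL at 96.50° from the x-axis; with |EL| = 28.8, L = (14.50, 4.720). ∠ELQ = 48.5° gives LQ at -35.00° from the x-axis; with |LQ| = 10.0, Q = (22.70, -1.016). Then |MQ| = |Q − M| = 22.72.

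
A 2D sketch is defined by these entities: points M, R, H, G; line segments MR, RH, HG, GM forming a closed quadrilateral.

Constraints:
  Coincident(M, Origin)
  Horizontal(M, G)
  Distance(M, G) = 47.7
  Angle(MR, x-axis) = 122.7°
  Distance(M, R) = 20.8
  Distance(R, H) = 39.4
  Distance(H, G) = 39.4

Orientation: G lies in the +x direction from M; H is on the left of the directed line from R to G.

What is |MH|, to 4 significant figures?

41.06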